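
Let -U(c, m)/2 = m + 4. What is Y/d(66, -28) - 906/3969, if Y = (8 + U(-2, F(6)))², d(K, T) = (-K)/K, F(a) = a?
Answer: -190814/1323 ≈ -144.23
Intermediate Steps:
U(c, m) = -8 - 2*m (U(c, m) = -2*(m + 4) = -2*(4 + m) = -8 - 2*m)
d(K, T) = -1
Y = 144 (Y = (8 + (-8 - 2*6))² = (8 + (-8 - 12))² = (8 - 20)² = (-12)² = 144)
Y/d(66, -28) - 906/3969 = 144/(-1) - 906/3969 = 144*(-1) - 906*1/3969 = -144 - 302/1323 = -190814/1323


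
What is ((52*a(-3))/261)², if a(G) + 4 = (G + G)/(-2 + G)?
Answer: 529984/1703025 ≈ 0.31120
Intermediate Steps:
a(G) = -4 + 2*G/(-2 + G) (a(G) = -4 + (G + G)/(-2 + G) = -4 + (2*G)/(-2 + G) = -4 + 2*G/(-2 + G))
((52*a(-3))/261)² = ((52*(2*(4 - 1*(-3))/(-2 - 3)))/261)² = ((52*(2*(4 + 3)/(-5)))*(1/261))² = ((52*(2*(-⅕)*7))*(1/261))² = ((52*(-14/5))*(1/261))² = (-728/5*1/261)² = (-728/1305)² = 529984/1703025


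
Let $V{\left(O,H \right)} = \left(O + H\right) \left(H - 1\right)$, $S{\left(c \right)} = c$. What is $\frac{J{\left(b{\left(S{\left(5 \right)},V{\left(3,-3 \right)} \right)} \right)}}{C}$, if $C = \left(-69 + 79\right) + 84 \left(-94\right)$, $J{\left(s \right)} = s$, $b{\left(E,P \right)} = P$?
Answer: $0$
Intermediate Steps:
$V{\left(O,H \right)} = \left(-1 + H\right) \left(H + O\right)$ ($V{\left(O,H \right)} = \left(H + O\right) \left(-1 + H\right) = \left(-1 + H\right) \left(H + O\right)$)
$C = -7886$ ($C = 10 - 7896 = -7886$)
$\frac{J{\left(b{\left(S{\left(5 \right)},V{\left(3,-3 \right)} \right)} \right)}}{C} = \frac{\left(-3\right)^{2} - -3 - 3 - 9}{-7886} = \left(9 + 3 - 3 - 9\right) \left(- \frac{1}{7886}\right) = 0 \left(- \frac{1}{7886}\right) = 0$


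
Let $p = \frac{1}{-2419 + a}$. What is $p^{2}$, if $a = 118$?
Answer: $\frac{1}{5294601} \approx 1.8887 \cdot 10^{-7}$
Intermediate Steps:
$p = - \frac{1}{2301}$ ($p = \frac{1}{-2419 + 118} = \frac{1}{-2301} = - \frac{1}{2301} \approx -0.00043459$)
$p^{2} = \left(- \frac{1}{2301}\right)^{2} = \frac{1}{5294601}$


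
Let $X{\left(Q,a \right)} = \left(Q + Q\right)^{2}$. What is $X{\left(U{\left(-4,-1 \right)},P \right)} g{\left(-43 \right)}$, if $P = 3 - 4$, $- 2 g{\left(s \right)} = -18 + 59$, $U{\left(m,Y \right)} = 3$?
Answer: $-738$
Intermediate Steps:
$g{\left(s \right)} = - \frac{41}{2}$ ($g{\left(s \right)} = - \frac{-18 + 59}{2} = \left(- \frac{1}{2}\right) 41 = - \frac{41}{2}$)
$P = -1$
$X{\left(Q,a \right)} = 4 Q^{2}$ ($X{\left(Q,a \right)} = \left(2 Q\right)^{2} = 4 Q^{2}$)
$X{\left(U{\left(-4,-1 \right)},P \right)} g{\left(-43 \right)} = 4 \cdot 3^{2} \left(- \frac{41}{2}\right) = 4 \cdot 9 \left(- \frac{41}{2}\right) = 36 \left(- \frac{41}{2}\right) = -738$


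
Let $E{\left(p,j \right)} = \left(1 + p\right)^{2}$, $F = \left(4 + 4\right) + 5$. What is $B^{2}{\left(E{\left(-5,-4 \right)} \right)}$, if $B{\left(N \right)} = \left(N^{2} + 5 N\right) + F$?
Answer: $121801$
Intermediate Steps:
$F = 13$ ($F = 8 + 5 = 13$)
$B{\left(N \right)} = 13 + N^{2} + 5 N$ ($B{\left(N \right)} = \left(N^{2} + 5 N\right) + 13 = 13 + N^{2} + 5 N$)
$B^{2}{\left(E{\left(-5,-4 \right)} \right)} = \left(13 + \left(\left(1 - 5\right)^{2}\right)^{2} + 5 \left(1 - 5\right)^{2}\right)^{2} = \left(13 + \left(\left(-4\right)^{2}\right)^{2} + 5 \left(-4\right)^{2}\right)^{2} = \left(13 + 16^{2} + 5 \cdot 16\right)^{2} = \left(13 + 256 + 80\right)^{2} = 349^{2} = 121801$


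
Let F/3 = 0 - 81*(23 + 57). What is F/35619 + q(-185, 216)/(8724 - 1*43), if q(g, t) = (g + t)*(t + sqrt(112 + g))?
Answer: 23248728/103069513 + 31*I*sqrt(73)/8681 ≈ 0.22556 + 0.030511*I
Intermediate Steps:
F = -19440 (F = 3*(0 - 81*(23 + 57)) = 3*(0 - 81*80) = 3*(0 - 6480) = 3*(-6480) = -19440)
F/35619 + q(-185, 216)/(8724 - 1*43) = -19440/35619 + (216**2 - 185*216 - 185*sqrt(112 - 185) + 216*sqrt(112 - 185))/(8724 - 1*43) = -19440*1/35619 + (46656 - 39960 - 185*I*sqrt(73) + 216*sqrt(-73))/(8724 - 43) = -6480/11873 + (46656 - 39960 - 185*I*sqrt(73) + 216*(I*sqrt(73)))/8681 = -6480/11873 + (46656 - 39960 - 185*I*sqrt(73) + 216*I*sqrt(73))*(1/8681) = -6480/11873 + (6696 + 31*I*sqrt(73))*(1/8681) = -6480/11873 + (6696/8681 + 31*I*sqrt(73)/8681) = 23248728/103069513 + 31*I*sqrt(73)/8681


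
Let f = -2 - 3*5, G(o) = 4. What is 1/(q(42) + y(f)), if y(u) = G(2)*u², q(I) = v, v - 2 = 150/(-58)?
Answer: 29/33507 ≈ 0.00086549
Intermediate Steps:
v = -17/29 (v = 2 + 150/(-58) = 2 + 150*(-1/58) = 2 - 75/29 = -17/29 ≈ -0.58621)
q(I) = -17/29
f = -17 (f = -2 - 15 = -17)
y(u) = 4*u²
1/(q(42) + y(f)) = 1/(-17/29 + 4*(-17)²) = 1/(-17/29 + 4*289) = 1/(-17/29 + 1156) = 1/(33507/29) = 29/33507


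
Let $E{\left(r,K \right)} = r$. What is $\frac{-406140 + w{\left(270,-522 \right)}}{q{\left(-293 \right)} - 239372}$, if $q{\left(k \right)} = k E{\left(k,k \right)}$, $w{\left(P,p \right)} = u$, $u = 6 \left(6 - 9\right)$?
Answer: $\frac{406158}{153523} \approx 2.6456$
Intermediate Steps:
$u = -18$ ($u = 6 \left(-3\right) = -18$)
$w{\left(P,p \right)} = -18$
$q{\left(k \right)} = k^{2}$ ($q{\left(k \right)} = k k = k^{2}$)
$\frac{-406140 + w{\left(270,-522 \right)}}{q{\left(-293 \right)} - 239372} = \frac{-406140 - 18}{\left(-293\right)^{2} - 239372} = - \frac{406158}{85849 - 239372} = - \frac{406158}{-153523} = \left(-406158\right) \left(- \frac{1}{153523}\right) = \frac{406158}{153523}$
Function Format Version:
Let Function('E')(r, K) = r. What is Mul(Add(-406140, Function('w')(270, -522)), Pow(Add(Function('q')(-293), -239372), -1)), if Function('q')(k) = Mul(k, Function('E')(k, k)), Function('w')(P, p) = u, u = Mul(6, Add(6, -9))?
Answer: Rational(406158, 153523) ≈ 2.6456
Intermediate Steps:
u = -18 (u = Mul(6, -3) = -18)
Function('w')(P, p) = -18
Function('q')(k) = Pow(k, 2) (Function('q')(k) = Mul(k, k) = Pow(k, 2))
Mul(Add(-406140, Function('w')(270, -522)), Pow(Add(Function('q')(-293), -239372), -1)) = Mul(Add(-406140, -18), Pow(Add(Pow(-293, 2), -239372), -1)) = Mul(-406158, Pow(Add(85849, -239372), -1)) = Mul(-406158, Pow(-153523, -1)) = Mul(-406158, Rational(-1, 153523)) = Rational(406158, 153523)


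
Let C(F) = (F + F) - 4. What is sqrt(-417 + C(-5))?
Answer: I*sqrt(431) ≈ 20.761*I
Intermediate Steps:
C(F) = -4 + 2*F (C(F) = 2*F - 4 = -4 + 2*F)
sqrt(-417 + C(-5)) = sqrt(-417 + (-4 + 2*(-5))) = sqrt(-417 + (-4 - 10)) = sqrt(-417 - 14) = sqrt(-431) = I*sqrt(431)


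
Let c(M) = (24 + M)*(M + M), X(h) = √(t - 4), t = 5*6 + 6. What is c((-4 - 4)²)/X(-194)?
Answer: 1408*√2 ≈ 1991.2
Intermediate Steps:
t = 36 (t = 30 + 6 = 36)
X(h) = 4*√2 (X(h) = √(36 - 4) = √32 = 4*√2)
c(M) = 2*M*(24 + M) (c(M) = (24 + M)*(2*M) = 2*M*(24 + M))
c((-4 - 4)²)/X(-194) = (2*(-4 - 4)²*(24 + (-4 - 4)²))/((4*√2)) = (2*(-8)²*(24 + (-8)²))*(√2/8) = (2*64*(24 + 64))*(√2/8) = (2*64*88)*(√2/8) = 11264*(√2/8) = 1408*√2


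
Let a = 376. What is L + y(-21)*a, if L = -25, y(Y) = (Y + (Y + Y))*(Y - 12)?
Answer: 781679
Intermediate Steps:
y(Y) = 3*Y*(-12 + Y) (y(Y) = (Y + 2*Y)*(-12 + Y) = (3*Y)*(-12 + Y) = 3*Y*(-12 + Y))
L + y(-21)*a = -25 + (3*(-21)*(-12 - 21))*376 = -25 + (3*(-21)*(-33))*376 = -25 + 2079*376 = -25 + 781704 = 781679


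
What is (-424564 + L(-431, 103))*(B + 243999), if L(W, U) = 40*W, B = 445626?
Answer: -304679083500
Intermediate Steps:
(-424564 + L(-431, 103))*(B + 243999) = (-424564 + 40*(-431))*(445626 + 243999) = (-424564 - 17240)*689625 = -441804*689625 = -304679083500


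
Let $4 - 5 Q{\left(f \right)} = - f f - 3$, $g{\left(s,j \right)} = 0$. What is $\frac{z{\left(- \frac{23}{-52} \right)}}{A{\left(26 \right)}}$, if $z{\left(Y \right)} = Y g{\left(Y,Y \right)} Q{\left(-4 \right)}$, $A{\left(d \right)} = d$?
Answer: $0$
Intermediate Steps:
$Q{\left(f \right)} = \frac{7}{5} + \frac{f^{2}}{5}$ ($Q{\left(f \right)} = \frac{4}{5} - \frac{- f f - 3}{5} = \frac{4}{5} - \frac{- f^{2} - 3}{5} = \frac{4}{5} - \frac{-3 - f^{2}}{5} = \frac{4}{5} + \left(\frac{3}{5} + \frac{f^{2}}{5}\right) = \frac{7}{5} + \frac{f^{2}}{5}$)
$z{\left(Y \right)} = 0$ ($z{\left(Y \right)} = Y 0 \left(\frac{7}{5} + \frac{\left(-4\right)^{2}}{5}\right) = 0 \left(\frac{7}{5} + \frac{1}{5} \cdot 16\right) = 0 \left(\frac{7}{5} + \frac{16}{5}\right) = 0 \cdot \frac{23}{5} = 0$)
$\frac{z{\left(- \frac{23}{-52} \right)}}{A{\left(26 \right)}} = \frac{0}{26} = 0 \cdot \frac{1}{26} = 0$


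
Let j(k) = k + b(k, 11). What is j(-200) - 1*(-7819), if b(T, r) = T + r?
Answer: 7430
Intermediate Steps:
j(k) = 11 + 2*k (j(k) = k + (k + 11) = k + (11 + k) = 11 + 2*k)
j(-200) - 1*(-7819) = (11 + 2*(-200)) - 1*(-7819) = (11 - 400) + 7819 = -389 + 7819 = 7430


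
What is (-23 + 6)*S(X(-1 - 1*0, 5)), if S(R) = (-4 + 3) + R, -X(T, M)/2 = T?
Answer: -17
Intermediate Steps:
X(T, M) = -2*T
S(R) = -1 + R
(-23 + 6)*S(X(-1 - 1*0, 5)) = (-23 + 6)*(-1 - 2*(-1 - 1*0)) = -17*(-1 - 2*(-1 + 0)) = -17*(-1 - 2*(-1)) = -17*(-1 + 2) = -17*1 = -17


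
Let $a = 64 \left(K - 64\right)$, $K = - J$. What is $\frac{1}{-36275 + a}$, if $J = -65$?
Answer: $- \frac{1}{36211} \approx -2.7616 \cdot 10^{-5}$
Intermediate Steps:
$K = 65$ ($K = \left(-1\right) \left(-65\right) = 65$)
$a = 64$ ($a = 64 \left(65 - 64\right) = 64 \cdot 1 = 64$)
$\frac{1}{-36275 + a} = \frac{1}{-36275 + 64} = \frac{1}{-36211} = - \frac{1}{36211}$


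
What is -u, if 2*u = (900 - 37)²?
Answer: -744769/2 ≈ -3.7238e+5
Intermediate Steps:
u = 744769/2 (u = (900 - 37)²/2 = (½)*863² = (½)*744769 = 744769/2 ≈ 3.7238e+5)
-u = -1*744769/2 = -744769/2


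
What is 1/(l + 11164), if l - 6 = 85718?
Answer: 1/96888 ≈ 1.0321e-5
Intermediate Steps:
l = 85724 (l = 6 + 85718 = 85724)
1/(l + 11164) = 1/(85724 + 11164) = 1/96888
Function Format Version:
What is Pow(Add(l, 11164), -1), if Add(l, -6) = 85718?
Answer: Rational(1, 96888) ≈ 1.0321e-5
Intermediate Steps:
l = 85724 (l = Add(6, 85718) = 85724)
Pow(Add(l, 11164), -1) = Pow(Add(85724, 11164), -1) = Pow(96888, -1) = Rational(1, 96888)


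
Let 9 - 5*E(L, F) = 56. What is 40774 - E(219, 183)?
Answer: 203917/5 ≈ 40783.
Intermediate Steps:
E(L, F) = -47/5 (E(L, F) = 9/5 - 1/5*56 = 9/5 - 56/5 = -47/5)
40774 - E(219, 183) = 40774 - 1*(-47/5) = 40774 + 47/5 = 203917/5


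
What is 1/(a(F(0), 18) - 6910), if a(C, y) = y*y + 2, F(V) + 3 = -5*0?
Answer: -1/6584 ≈ -0.00015188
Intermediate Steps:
F(V) = -3 (F(V) = -3 - 5*0 = -3 + 0 = -3)
a(C, y) = 2 + y**2 (a(C, y) = y**2 + 2 = 2 + y**2)
1/(a(F(0), 18) - 6910) = 1/((2 + 18**2) - 6910) = 1/((2 + 324) - 6910) = 1/(326 - 6910) = 1/(-6584) = -1/6584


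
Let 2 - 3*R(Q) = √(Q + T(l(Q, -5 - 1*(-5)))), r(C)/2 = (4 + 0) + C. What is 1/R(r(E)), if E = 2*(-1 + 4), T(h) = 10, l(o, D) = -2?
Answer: -3/13 - 3*√30/26 ≈ -0.86276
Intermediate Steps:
E = 6 (E = 2*3 = 6)
r(C) = 8 + 2*C (r(C) = 2*((4 + 0) + C) = 2*(4 + C) = 8 + 2*C)
R(Q) = ⅔ - √(10 + Q)/3 (R(Q) = ⅔ - √(Q + 10)/3 = ⅔ - √(10 + Q)/3)
1/R(r(E)) = 1/(⅔ - √(10 + (8 + 2*6))/3) = 1/(⅔ - √(10 + (8 + 12))/3) = 1/(⅔ - √(10 + 20)/3) = 1/(⅔ - √30/3)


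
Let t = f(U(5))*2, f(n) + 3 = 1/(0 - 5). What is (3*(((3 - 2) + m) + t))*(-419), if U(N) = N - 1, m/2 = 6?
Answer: -41481/5 ≈ -8296.2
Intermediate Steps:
m = 12 (m = 2*6 = 12)
U(N) = -1 + N
f(n) = -16/5 (f(n) = -3 + 1/(0 - 5) = -3 + 1/(-5) = -3 - ⅕ = -16/5)
t = -32/5 (t = -16/5*2 = -32/5 ≈ -6.4000)
(3*(((3 - 2) + m) + t))*(-419) = (3*(((3 - 2) + 12) - 32/5))*(-419) = (3*((1 + 12) - 32/5))*(-419) = (3*(13 - 32/5))*(-419) = (3*(33/5))*(-419) = (99/5)*(-419) = -41481/5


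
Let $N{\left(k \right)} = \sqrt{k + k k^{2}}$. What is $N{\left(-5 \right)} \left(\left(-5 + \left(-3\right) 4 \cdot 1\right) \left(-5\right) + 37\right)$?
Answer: $122 i \sqrt{130} \approx 1391.0 i$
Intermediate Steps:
$N{\left(k \right)} = \sqrt{k + k^{3}}$
$N{\left(-5 \right)} \left(\left(-5 + \left(-3\right) 4 \cdot 1\right) \left(-5\right) + 37\right) = \sqrt{-5 + \left(-5\right)^{3}} \left(\left(-5 + \left(-3\right) 4 \cdot 1\right) \left(-5\right) + 37\right) = \sqrt{-5 - 125} \left(\left(-5 - 12\right) \left(-5\right) + 37\right) = \sqrt{-130} \left(\left(-5 - 12\right) \left(-5\right) + 37\right) = i \sqrt{130} \left(\left(-17\right) \left(-5\right) + 37\right) = i \sqrt{130} \left(85 + 37\right) = i \sqrt{130} \cdot 122 = 122 i \sqrt{130}$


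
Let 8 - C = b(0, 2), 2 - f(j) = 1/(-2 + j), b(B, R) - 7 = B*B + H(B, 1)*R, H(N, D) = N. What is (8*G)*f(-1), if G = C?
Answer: 56/3 ≈ 18.667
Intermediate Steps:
b(B, R) = 7 + B² + B*R (b(B, R) = 7 + (B*B + B*R) = 7 + (B² + B*R) = 7 + B² + B*R)
f(j) = 2 - 1/(-2 + j)
C = 1 (C = 8 - (7 + 0² + 0*2) = 8 - (7 + 0 + 0) = 8 - 1*7 = 8 - 7 = 1)
G = 1
(8*G)*f(-1) = (8*1)*((-5 + 2*(-1))/(-2 - 1)) = 8*((-5 - 2)/(-3)) = 8*(-⅓*(-7)) = 8*(7/3) = 56/3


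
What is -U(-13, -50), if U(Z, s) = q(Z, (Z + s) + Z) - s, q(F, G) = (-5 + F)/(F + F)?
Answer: -659/13 ≈ -50.692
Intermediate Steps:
q(F, G) = (-5 + F)/(2*F) (q(F, G) = (-5 + F)/((2*F)) = (-5 + F)*(1/(2*F)) = (-5 + F)/(2*F))
U(Z, s) = -s + (-5 + Z)/(2*Z) (U(Z, s) = (-5 + Z)/(2*Z) - s = -s + (-5 + Z)/(2*Z))
-U(-13, -50) = -(½ - 1*(-50) - 5/2/(-13)) = -(½ + 50 - 5/2*(-1/13)) = -(½ + 50 + 5/26) = -1*659/13 = -659/13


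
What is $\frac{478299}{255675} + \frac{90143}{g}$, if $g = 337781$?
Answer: $\frac{61535875348}{28787385725} \approx 2.1376$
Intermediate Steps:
$\frac{478299}{255675} + \frac{90143}{g} = \frac{478299}{255675} + \frac{90143}{337781} = 478299 \cdot \frac{1}{255675} + 90143 \cdot \frac{1}{337781} = \frac{159433}{85225} + \frac{90143}{337781} = \frac{61535875348}{28787385725}$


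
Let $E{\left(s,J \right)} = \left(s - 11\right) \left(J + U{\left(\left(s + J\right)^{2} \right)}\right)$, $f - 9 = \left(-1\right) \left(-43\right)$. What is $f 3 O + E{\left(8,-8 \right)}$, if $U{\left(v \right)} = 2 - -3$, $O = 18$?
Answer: $2817$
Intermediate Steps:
$U{\left(v \right)} = 5$ ($U{\left(v \right)} = 2 + 3 = 5$)
$f = 52$ ($f = 9 - -43 = 9 + 43 = 52$)
$E{\left(s,J \right)} = \left(-11 + s\right) \left(5 + J\right)$ ($E{\left(s,J \right)} = \left(s - 11\right) \left(J + 5\right) = \left(-11 + s\right) \left(5 + J\right)$)
$f 3 O + E{\left(8,-8 \right)} = 52 \cdot 3 \cdot 18 - -9 = 52 \cdot 54 + \left(-55 + 88 + 40 - 64\right) = 2808 + 9 = 2817$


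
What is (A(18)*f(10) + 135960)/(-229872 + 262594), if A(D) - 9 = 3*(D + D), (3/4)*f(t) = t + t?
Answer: 69540/16361 ≈ 4.2504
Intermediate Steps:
f(t) = 8*t/3 (f(t) = 4*(t + t)/3 = 4*(2*t)/3 = 8*t/3)
A(D) = 9 + 6*D (A(D) = 9 + 3*(D + D) = 9 + 3*(2*D) = 9 + 6*D)
(A(18)*f(10) + 135960)/(-229872 + 262594) = ((9 + 6*18)*((8/3)*10) + 135960)/(-229872 + 262594) = ((9 + 108)*(80/3) + 135960)/32722 = (117*(80/3) + 135960)*(1/32722) = (3120 + 135960)*(1/32722) = 139080*(1/32722) = 69540/16361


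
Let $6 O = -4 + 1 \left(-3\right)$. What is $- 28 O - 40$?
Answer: $- \frac{22}{3} \approx -7.3333$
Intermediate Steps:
$O = - \frac{7}{6}$ ($O = \frac{-4 + 1 \left(-3\right)}{6} = \frac{-4 - 3}{6} = \frac{1}{6} \left(-7\right) = - \frac{7}{6} \approx -1.1667$)
$- 28 O - 40 = \left(-28\right) \left(- \frac{7}{6}\right) - 40 = \frac{98}{3} - 40 = - \frac{22}{3}$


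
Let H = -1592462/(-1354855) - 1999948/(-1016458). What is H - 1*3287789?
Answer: -2263892412883837687/688576601795 ≈ -3.2878e+6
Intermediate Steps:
H = 2164155143568/688576601795 (H = -1592462*(-1/1354855) - 1999948*(-1/1016458) = 1592462/1354855 + 999974/508229 = 2164155143568/688576601795 ≈ 3.1429)
H - 1*3287789 = 2164155143568/688576601795 - 1*3287789 = 2164155143568/688576601795 - 3287789 = -2263892412883837687/688576601795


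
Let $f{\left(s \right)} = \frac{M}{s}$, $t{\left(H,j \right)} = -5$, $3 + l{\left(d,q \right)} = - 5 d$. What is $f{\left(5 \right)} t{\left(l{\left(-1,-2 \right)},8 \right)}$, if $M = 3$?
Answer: $-3$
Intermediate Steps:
$l{\left(d,q \right)} = -3 - 5 d$
$f{\left(s \right)} = \frac{3}{s}$
$f{\left(5 \right)} t{\left(l{\left(-1,-2 \right)},8 \right)} = \frac{3}{5} \left(-5\right) = -3$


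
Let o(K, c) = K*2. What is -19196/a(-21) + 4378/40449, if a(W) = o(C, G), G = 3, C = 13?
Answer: -388172588/525837 ≈ -738.20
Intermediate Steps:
o(K, c) = 2*K
a(W) = 26 (a(W) = 2*13 = 26)
-19196/a(-21) + 4378/40449 = -19196/26 + 4378/40449 = -19196*1/26 + 4378*(1/40449) = -9598/13 + 4378/40449 = -388172588/525837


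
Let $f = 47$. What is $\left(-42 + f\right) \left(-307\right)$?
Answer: $-1535$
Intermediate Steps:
$\left(-42 + f\right) \left(-307\right) = \left(-42 + 47\right) \left(-307\right) = 5 \left(-307\right) = -1535$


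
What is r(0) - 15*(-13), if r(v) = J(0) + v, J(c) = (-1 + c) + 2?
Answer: 196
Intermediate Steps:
J(c) = 1 + c
r(v) = 1 + v (r(v) = (1 + 0) + v = 1 + v)
r(0) - 15*(-13) = (1 + 0) - 15*(-13) = 1 + 195 = 196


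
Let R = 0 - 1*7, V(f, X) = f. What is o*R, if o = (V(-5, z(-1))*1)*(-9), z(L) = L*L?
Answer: -315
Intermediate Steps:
z(L) = L**2
o = 45 (o = -5*1*(-9) = -5*(-9) = 45)
R = -7 (R = 0 - 7 = -7)
o*R = 45*(-7) = -315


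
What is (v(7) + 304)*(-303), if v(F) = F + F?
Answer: -96354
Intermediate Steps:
v(F) = 2*F
(v(7) + 304)*(-303) = (2*7 + 304)*(-303) = (14 + 304)*(-303) = 318*(-303) = -96354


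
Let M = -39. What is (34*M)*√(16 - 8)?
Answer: -2652*√2 ≈ -3750.5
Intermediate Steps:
(34*M)*√(16 - 8) = (34*(-39))*√(16 - 8) = -2652*√2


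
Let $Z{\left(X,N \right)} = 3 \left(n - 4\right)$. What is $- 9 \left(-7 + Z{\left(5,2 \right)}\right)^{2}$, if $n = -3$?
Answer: $-7056$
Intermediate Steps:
$Z{\left(X,N \right)} = -21$ ($Z{\left(X,N \right)} = 3 \left(-3 - 4\right) = 3 \left(-7\right) = -21$)
$- 9 \left(-7 + Z{\left(5,2 \right)}\right)^{2} = - 9 \left(-7 - 21\right)^{2} = - 9 \left(-28\right)^{2} = \left(-9\right) 784 = -7056$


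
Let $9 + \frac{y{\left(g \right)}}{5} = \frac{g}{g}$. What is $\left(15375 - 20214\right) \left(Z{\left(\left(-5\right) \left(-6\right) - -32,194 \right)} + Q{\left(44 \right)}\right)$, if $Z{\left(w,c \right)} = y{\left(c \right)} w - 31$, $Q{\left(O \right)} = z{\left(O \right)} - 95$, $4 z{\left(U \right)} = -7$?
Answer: $\frac{50475609}{4} \approx 1.2619 \cdot 10^{7}$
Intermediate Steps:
$z{\left(U \right)} = - \frac{7}{4}$ ($z{\left(U \right)} = \frac{1}{4} \left(-7\right) = - \frac{7}{4}$)
$Q{\left(O \right)} = - \frac{387}{4}$ ($Q{\left(O \right)} = - \frac{7}{4} - 95 = - \frac{387}{4}$)
$y{\left(g \right)} = -40$ ($y{\left(g \right)} = -45 + 5 \frac{g}{g} = -45 + 5 \cdot 1 = -45 + 5 = -40$)
$Z{\left(w,c \right)} = -31 - 40 w$ ($Z{\left(w,c \right)} = - 40 w - 31 = -31 - 40 w$)
$\left(15375 - 20214\right) \left(Z{\left(\left(-5\right) \left(-6\right) - -32,194 \right)} + Q{\left(44 \right)}\right) = \left(15375 - 20214\right) \left(\left(-31 - 40 \left(\left(-5\right) \left(-6\right) - -32\right)\right) - \frac{387}{4}\right) = - 4839 \left(\left(-31 - 40 \left(30 + 32\right)\right) - \frac{387}{4}\right) = - 4839 \left(\left(-31 - 2480\right) - \frac{387}{4}\right) = - 4839 \left(-2511 - \frac{387}{4}\right) = \left(-4839\right) \left(- \frac{10431}{4}\right) = \frac{50475609}{4}$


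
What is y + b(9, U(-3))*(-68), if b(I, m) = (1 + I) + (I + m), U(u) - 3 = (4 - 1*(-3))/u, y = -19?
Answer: -4069/3 ≈ -1356.3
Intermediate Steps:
U(u) = 3 + 7/u (U(u) = 3 + (4 - 1*(-3))/u = 3 + (4 + 3)/u = 3 + 7/u)
b(I, m) = 1 + m + 2*I
y + b(9, U(-3))*(-68) = -19 + (1 + (3 + 7/(-3)) + 2*9)*(-68) = -19 + (1 + (3 + 7*(-⅓)) + 18)*(-68) = -19 + (1 + (3 - 7/3) + 18)*(-68) = -19 + (1 + ⅔ + 18)*(-68) = -19 + (59/3)*(-68) = -19 - 4012/3 = -4069/3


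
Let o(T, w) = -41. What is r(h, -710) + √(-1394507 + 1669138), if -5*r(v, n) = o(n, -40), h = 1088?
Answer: 41/5 + √274631 ≈ 532.25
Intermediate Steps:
r(v, n) = 41/5 (r(v, n) = -⅕*(-41) = 41/5)
r(h, -710) + √(-1394507 + 1669138) = 41/5 + √(-1394507 + 1669138) = 41/5 + √274631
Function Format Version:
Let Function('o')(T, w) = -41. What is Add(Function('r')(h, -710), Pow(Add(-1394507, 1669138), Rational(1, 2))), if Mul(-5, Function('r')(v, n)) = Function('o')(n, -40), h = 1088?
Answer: Add(Rational(41, 5), Pow(274631, Rational(1, 2))) ≈ 532.25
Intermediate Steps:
Function('r')(v, n) = Rational(41, 5) (Function('r')(v, n) = Mul(Rational(-1, 5), -41) = Rational(41, 5))
Add(Function('r')(h, -710), Pow(Add(-1394507, 1669138), Rational(1, 2))) = Add(Rational(41, 5), Pow(Add(-1394507, 1669138), Rational(1, 2))) = Add(Rational(41, 5), Pow(274631, Rational(1, 2)))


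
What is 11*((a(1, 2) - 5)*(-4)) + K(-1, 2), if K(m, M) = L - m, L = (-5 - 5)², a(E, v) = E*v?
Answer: 233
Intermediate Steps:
L = 100 (L = (-10)² = 100)
K(m, M) = 100 - m
11*((a(1, 2) - 5)*(-4)) + K(-1, 2) = 11*((1*2 - 5)*(-4)) + (100 - 1*(-1)) = 11*((2 - 5)*(-4)) + (100 + 1) = 11*(-3*(-4)) + 101 = 11*12 + 101 = 132 + 101 = 233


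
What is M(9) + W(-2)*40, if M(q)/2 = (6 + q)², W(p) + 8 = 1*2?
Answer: 210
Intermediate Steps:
W(p) = -6 (W(p) = -8 + 1*2 = -8 + 2 = -6)
M(q) = 2*(6 + q)²
M(9) + W(-2)*40 = 2*(6 + 9)² - 6*40 = 2*15² - 240 = 2*225 - 240 = 450 - 240 = 210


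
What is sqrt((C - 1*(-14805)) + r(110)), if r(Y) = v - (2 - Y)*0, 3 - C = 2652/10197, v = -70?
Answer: sqrt(170268071622)/3399 ≈ 121.40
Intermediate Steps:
C = 9313/3399 (C = 3 - 2652/10197 = 3 - 1*884/3399 = 3 - 884/3399 = 9313/3399 ≈ 2.7399)
r(Y) = -70 (r(Y) = -70 - (2 - Y)*0 = -70 - 1*0 = -70 + 0 = -70)
sqrt((C - 1*(-14805)) + r(110)) = sqrt((9313/3399 - 1*(-14805)) - 70) = sqrt((9313/3399 + 14805) - 70) = sqrt(50331508/3399 - 70) = sqrt(50093578/3399) = sqrt(170268071622)/3399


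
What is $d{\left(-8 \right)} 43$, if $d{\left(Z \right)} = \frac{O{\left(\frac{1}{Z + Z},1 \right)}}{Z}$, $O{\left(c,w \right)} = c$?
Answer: $\frac{43}{128} \approx 0.33594$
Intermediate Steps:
$d{\left(Z \right)} = \frac{1}{2 Z^{2}}$ ($d{\left(Z \right)} = \frac{1}{\left(Z + Z\right) Z} = \frac{1}{2 Z Z} = \frac{\frac{1}{2} \frac{1}{Z}}{Z} = \frac{1}{2 Z^{2}}$)
$d{\left(-8 \right)} 43 = \frac{1}{2 \cdot 64} \cdot 43 = \frac{1}{2} \cdot \frac{1}{64} \cdot 43 = \frac{1}{128} \cdot 43 = \frac{43}{128}$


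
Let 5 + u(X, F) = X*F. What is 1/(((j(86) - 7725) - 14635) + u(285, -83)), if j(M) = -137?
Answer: -1/46157 ≈ -2.1665e-5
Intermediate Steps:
u(X, F) = -5 + F*X (u(X, F) = -5 + X*F = -5 + F*X)
1/(((j(86) - 7725) - 14635) + u(285, -83)) = 1/(((-137 - 7725) - 14635) + (-5 - 83*285)) = 1/((-7862 - 14635) + (-5 - 23655)) = 1/(-22497 - 23660) = 1/(-46157) = -1/46157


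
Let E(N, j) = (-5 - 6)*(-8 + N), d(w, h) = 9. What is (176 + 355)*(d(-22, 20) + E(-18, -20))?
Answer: 156645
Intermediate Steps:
E(N, j) = 88 - 11*N (E(N, j) = -11*(-8 + N) = 88 - 11*N)
(176 + 355)*(d(-22, 20) + E(-18, -20)) = (176 + 355)*(9 + (88 - 11*(-18))) = 531*(9 + (88 + 198)) = 531*(9 + 286) = 531*295 = 156645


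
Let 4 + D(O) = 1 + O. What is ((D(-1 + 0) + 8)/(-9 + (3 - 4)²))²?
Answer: ¼ ≈ 0.25000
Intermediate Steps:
D(O) = -3 + O (D(O) = -4 + (1 + O) = -3 + O)
((D(-1 + 0) + 8)/(-9 + (3 - 4)²))² = (((-3 + (-1 + 0)) + 8)/(-9 + (3 - 4)²))² = (((-3 - 1) + 8)/(-9 + (-1)²))² = ((-4 + 8)/(-9 + 1))² = (4/(-8))² = (4*(-⅛))² = (-½)² = ¼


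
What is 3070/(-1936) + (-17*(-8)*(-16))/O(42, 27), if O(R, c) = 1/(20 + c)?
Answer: -99000831/968 ≈ -1.0227e+5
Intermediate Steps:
3070/(-1936) + (-17*(-8)*(-16))/O(42, 27) = 3070/(-1936) + (-17*(-8)*(-16))/(1/(20 + 27)) = 3070*(-1/1936) + (136*(-16))/(1/47) = -1535/968 - 2176/1/47 = -1535/968 - 2176*47 = -1535/968 - 102272 = -99000831/968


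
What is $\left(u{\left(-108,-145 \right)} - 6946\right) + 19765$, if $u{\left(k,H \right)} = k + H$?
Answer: $12566$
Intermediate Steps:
$u{\left(k,H \right)} = H + k$
$\left(u{\left(-108,-145 \right)} - 6946\right) + 19765 = \left(\left(-145 - 108\right) - 6946\right) + 19765 = \left(-253 - 6946\right) + 19765 = -7199 + 19765 = 12566$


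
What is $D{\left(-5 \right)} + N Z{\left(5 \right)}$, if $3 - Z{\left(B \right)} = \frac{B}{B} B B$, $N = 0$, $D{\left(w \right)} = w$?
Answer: $-5$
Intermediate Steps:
$Z{\left(B \right)} = 3 - B^{2}$ ($Z{\left(B \right)} = 3 - \frac{B}{B} B B = 3 - 1 B B = 3 - B B = 3 - B^{2}$)
$D{\left(-5 \right)} + N Z{\left(5 \right)} = -5 + 0 \left(3 - 5^{2}\right) = -5 + 0 \left(3 - 25\right) = -5 + 0 \left(-22\right) = -5 + 0 = -5$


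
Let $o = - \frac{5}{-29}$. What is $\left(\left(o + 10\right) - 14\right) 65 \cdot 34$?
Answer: $- \frac{245310}{29} \approx -8459.0$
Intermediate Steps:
$o = \frac{5}{29}$ ($o = \left(-5\right) \left(- \frac{1}{29}\right) = \frac{5}{29} \approx 0.17241$)
$\left(\left(o + 10\right) - 14\right) 65 \cdot 34 = \left(\left(\frac{5}{29} + 10\right) - 14\right) 65 \cdot 34 = \left(\frac{295}{29} - 14\right) 65 \cdot 34 = \left(- \frac{111}{29}\right) 65 \cdot 34 = \left(- \frac{7215}{29}\right) 34 = - \frac{245310}{29}$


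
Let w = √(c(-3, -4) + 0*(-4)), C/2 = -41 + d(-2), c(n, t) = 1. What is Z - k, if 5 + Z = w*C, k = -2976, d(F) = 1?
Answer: 2891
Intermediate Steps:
C = -80 (C = 2*(-41 + 1) = 2*(-40) = -80)
w = 1 (w = √(1 + 0*(-4)) = √(1 + 0) = √1 = 1)
Z = -85 (Z = -5 + 1*(-80) = -5 - 80 = -85)
Z - k = -85 - 1*(-2976) = -85 + 2976 = 2891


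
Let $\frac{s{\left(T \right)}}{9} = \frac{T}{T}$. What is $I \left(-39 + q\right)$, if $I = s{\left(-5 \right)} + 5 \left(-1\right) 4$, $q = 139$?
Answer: $-1100$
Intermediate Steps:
$s{\left(T \right)} = 9$ ($s{\left(T \right)} = 9 \frac{T}{T} = 9 \cdot 1 = 9$)
$I = -11$ ($I = 9 + 5 \left(-1\right) 4 = 9 - 20 = -11$)
$I \left(-39 + q\right) = - 11 \left(-39 + 139\right) = \left(-11\right) 100 = -1100$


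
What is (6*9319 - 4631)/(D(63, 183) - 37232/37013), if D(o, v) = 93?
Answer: 1898137679/3404977 ≈ 557.46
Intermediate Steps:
(6*9319 - 4631)/(D(63, 183) - 37232/37013) = (6*9319 - 4631)/(93 - 37232/37013) = (55914 - 4631)/(93 - 37232*1/37013) = 51283/(93 - 37232/37013) = 51283/(3404977/37013) = 51283*(37013/3404977) = 1898137679/3404977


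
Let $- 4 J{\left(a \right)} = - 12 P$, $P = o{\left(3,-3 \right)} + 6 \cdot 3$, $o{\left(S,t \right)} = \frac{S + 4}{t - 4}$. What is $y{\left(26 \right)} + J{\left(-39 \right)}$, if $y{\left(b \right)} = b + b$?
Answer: $103$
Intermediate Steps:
$o{\left(S,t \right)} = \frac{4 + S}{-4 + t}$
$P = 17$ ($P = \frac{4 + 3}{-4 - 3} + 6 \cdot 3 = \frac{1}{-7} \cdot 7 + 18 = \left(- \frac{1}{7}\right) 7 + 18 = -1 + 18 = 17$)
$y{\left(b \right)} = 2 b$
$J{\left(a \right)} = 51$ ($J{\left(a \right)} = - \frac{\left(-12\right) 17}{4} = \left(- \frac{1}{4}\right) \left(-204\right) = 51$)
$y{\left(26 \right)} + J{\left(-39 \right)} = 2 \cdot 26 + 51 = 52 + 51 = 103$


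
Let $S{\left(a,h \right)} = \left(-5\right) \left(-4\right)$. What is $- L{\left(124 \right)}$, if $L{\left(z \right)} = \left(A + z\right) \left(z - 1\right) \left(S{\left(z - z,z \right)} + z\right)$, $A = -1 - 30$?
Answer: $-1647216$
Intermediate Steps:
$S{\left(a,h \right)} = 20$
$A = -31$ ($A = -1 - 30 = -31$)
$L{\left(z \right)} = \left(-1 + z\right) \left(-31 + z\right) \left(20 + z\right)$ ($L{\left(z \right)} = \left(-31 + z\right) \left(z - 1\right) \left(20 + z\right) = \left(-31 + z\right) \left(-1 + z\right) \left(20 + z\right) = \left(-1 + z\right) \left(-31 + z\right) \left(20 + z\right)$)
$- L{\left(124 \right)} = - (620 + 124^{3} - 75516 - 12 \cdot 124^{2}) = - (620 + 1906624 - 75516 - 184512) = \left(-1\right) 1647216 = -1647216$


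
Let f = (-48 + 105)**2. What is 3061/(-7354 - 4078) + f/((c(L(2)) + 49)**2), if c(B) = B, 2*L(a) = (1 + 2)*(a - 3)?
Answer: 335027/285800 ≈ 1.1722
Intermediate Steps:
L(a) = -9/2 + 3*a/2 (L(a) = ((1 + 2)*(a - 3))/2 = (3*(-3 + a))/2 = (-9 + 3*a)/2 = -9/2 + 3*a/2)
f = 3249 (f = 57**2 = 3249)
3061/(-7354 - 4078) + f/((c(L(2)) + 49)**2) = 3061/(-7354 - 4078) + 3249/(((-9/2 + (3/2)*2) + 49)**2) = 3061/(-11432) + 3249/(((-9/2 + 3) + 49)**2) = 3061*(-1/11432) + 3249/((-3/2 + 49)**2) = -3061/11432 + 3249/((95/2)**2) = -3061/11432 + 3249/(9025/4) = -3061/11432 + 3249*(4/9025) = -3061/11432 + 36/25 = 335027/285800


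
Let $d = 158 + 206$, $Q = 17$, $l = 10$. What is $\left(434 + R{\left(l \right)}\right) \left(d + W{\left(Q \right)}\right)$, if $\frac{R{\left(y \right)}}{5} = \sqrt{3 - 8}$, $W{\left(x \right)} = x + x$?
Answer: $172732 + 1990 i \sqrt{5} \approx 1.7273 \cdot 10^{5} + 4449.8 i$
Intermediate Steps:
$d = 364$
$W{\left(x \right)} = 2 x$
$R{\left(y \right)} = 5 i \sqrt{5}$ ($R{\left(y \right)} = 5 \sqrt{3 - 8} = 5 \sqrt{-5} = 5 i \sqrt{5}$)
$\left(434 + R{\left(l \right)}\right) \left(d + W{\left(Q \right)}\right) = \left(434 + 5 i \sqrt{5}\right) \left(364 + 2 \cdot 17\right) = \left(434 + 5 i \sqrt{5}\right) \left(364 + 34\right) = \left(434 + 5 i \sqrt{5}\right) 398 = 172732 + 1990 i \sqrt{5}$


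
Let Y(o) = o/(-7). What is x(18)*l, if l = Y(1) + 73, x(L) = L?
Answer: 9180/7 ≈ 1311.4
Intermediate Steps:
Y(o) = -o/7 (Y(o) = o*(-1/7) = -o/7)
l = 510/7 (l = -1/7*1 + 73 = -1/7 + 73 = 510/7 ≈ 72.857)
x(18)*l = 18*(510/7) = 9180/7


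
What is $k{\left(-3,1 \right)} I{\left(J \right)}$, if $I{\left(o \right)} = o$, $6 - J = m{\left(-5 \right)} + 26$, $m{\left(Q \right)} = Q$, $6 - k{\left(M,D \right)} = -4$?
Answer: $-150$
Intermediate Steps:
$k{\left(M,D \right)} = 10$ ($k{\left(M,D \right)} = 6 - -4 = 6 + 4 = 10$)
$J = -15$ ($J = 6 - \left(-5 + 26\right) = 6 - 21 = -15$)
$k{\left(-3,1 \right)} I{\left(J \right)} = 10 \left(-15\right) = -150$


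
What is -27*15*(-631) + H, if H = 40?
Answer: 255595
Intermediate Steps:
-27*15*(-631) + H = -27*15*(-631) + 40 = -405*(-631) + 40 = 255555 + 40 = 255595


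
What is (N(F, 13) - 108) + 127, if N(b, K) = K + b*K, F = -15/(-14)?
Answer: 643/14 ≈ 45.929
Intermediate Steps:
F = 15/14 (F = -15*(-1/14) = 15/14 ≈ 1.0714)
N(b, K) = K + K*b
(N(F, 13) - 108) + 127 = (13*(1 + 15/14) - 108) + 127 = (13*(29/14) - 108) + 127 = (377/14 - 108) + 127 = -1135/14 + 127 = 643/14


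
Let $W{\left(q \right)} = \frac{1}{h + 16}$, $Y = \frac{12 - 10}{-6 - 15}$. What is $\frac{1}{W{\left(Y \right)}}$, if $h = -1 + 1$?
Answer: $16$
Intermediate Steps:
$h = 0$
$Y = - \frac{2}{21}$ ($Y = \frac{2}{-21} = 2 \left(- \frac{1}{21}\right) = - \frac{2}{21} \approx -0.095238$)
$W{\left(q \right)} = \frac{1}{16}$ ($W{\left(q \right)} = \frac{1}{0 + 16} = \frac{1}{16}$)
$\frac{1}{W{\left(Y \right)}} = \frac{1}{\frac{1}{16}} = 16$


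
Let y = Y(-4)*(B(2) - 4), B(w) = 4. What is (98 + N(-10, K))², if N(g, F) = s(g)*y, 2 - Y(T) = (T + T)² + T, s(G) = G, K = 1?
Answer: 9604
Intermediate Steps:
Y(T) = 2 - T - 4*T² (Y(T) = 2 - ((T + T)² + T) = 2 - ((2*T)² + T) = 2 - (4*T² + T) = 2 - (T + 4*T²) = 2 + (-T - 4*T²) = 2 - T - 4*T²)
y = 0 (y = (2 - 1*(-4) - 4*(-4)²)*(4 - 4) = (2 + 4 - 4*16)*0 = (2 + 4 - 64)*0 = -58*0 = 0)
N(g, F) = 0 (N(g, F) = g*0 = 0)
(98 + N(-10, K))² = (98 + 0)² = 98² = 9604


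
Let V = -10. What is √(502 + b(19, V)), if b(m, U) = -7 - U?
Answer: √505 ≈ 22.472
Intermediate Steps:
√(502 + b(19, V)) = √(502 + (-7 - 1*(-10))) = √(502 + (-7 + 10)) = √(502 + 3) = √505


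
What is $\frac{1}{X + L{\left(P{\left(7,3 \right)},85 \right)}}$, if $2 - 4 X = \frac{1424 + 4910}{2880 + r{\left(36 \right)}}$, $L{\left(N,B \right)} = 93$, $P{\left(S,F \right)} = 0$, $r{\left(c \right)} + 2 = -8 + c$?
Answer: $\frac{5812}{540255} \approx 0.010758$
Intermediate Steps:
$r{\left(c \right)} = -10 + c$ ($r{\left(c \right)} = -2 + \left(-8 + c\right) = -10 + c$)
$X = - \frac{261}{5812}$ ($X = \frac{1}{2} - \frac{\left(1424 + 4910\right) \frac{1}{2880 + \left(-10 + 36\right)}}{4} = \frac{1}{2} - \frac{6334 \frac{1}{2880 + 26}}{4} = \frac{1}{2} - \frac{6334 \cdot \frac{1}{2906}}{4} = \frac{1}{2} - \frac{3167}{5812} = - \frac{261}{5812} \approx -0.044907$)
$\frac{1}{X + L{\left(P{\left(7,3 \right)},85 \right)}} = \frac{1}{- \frac{261}{5812} + 93} = \frac{1}{\frac{540255}{5812}} = \frac{5812}{540255}$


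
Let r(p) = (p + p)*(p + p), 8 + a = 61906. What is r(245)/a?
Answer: 120050/30949 ≈ 3.8790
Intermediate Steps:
a = 61898 (a = -8 + 61906 = 61898)
r(p) = 4*p² (r(p) = (2*p)*(2*p) = 4*p²)
r(245)/a = (4*245²)/61898 = (4*60025)*(1/61898) = 240100*(1/61898) = 120050/30949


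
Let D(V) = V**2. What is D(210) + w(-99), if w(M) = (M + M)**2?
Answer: 83304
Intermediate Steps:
w(M) = 4*M**2 (w(M) = (2*M)**2 = 4*M**2)
D(210) + w(-99) = 210**2 + 4*(-99)**2 = 44100 + 4*9801 = 44100 + 39204 = 83304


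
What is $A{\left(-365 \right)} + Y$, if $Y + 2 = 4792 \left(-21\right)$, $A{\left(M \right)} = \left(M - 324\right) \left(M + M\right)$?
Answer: $402336$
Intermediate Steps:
$A{\left(M \right)} = 2 M \left(-324 + M\right)$ ($A{\left(M \right)} = \left(-324 + M\right) 2 M = 2 M \left(-324 + M\right)$)
$Y = -100634$ ($Y = -2 + 4792 \left(-21\right) = -2 - 100632 = -100634$)
$A{\left(-365 \right)} + Y = 2 \left(-365\right) \left(-324 - 365\right) - 100634 = 2 \left(-365\right) \left(-689\right) - 100634 = 502970 - 100634 = 402336$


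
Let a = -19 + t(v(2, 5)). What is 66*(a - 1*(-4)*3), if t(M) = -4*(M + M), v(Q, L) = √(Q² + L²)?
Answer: -462 - 528*√29 ≈ -3305.4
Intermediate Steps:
v(Q, L) = √(L² + Q²)
t(M) = -8*M
a = -19 - 8*√29 (a = -19 - 8*√(5² + 2²) = -19 - 8*√(25 + 4) = -19 - 8*√29 ≈ -62.081)
66*(a - 1*(-4)*3) = 66*((-19 - 8*√29) - 1*(-4)*3) = 66*((-19 - 8*√29) + 4*3) = 66*((-19 - 8*√29) + 12) = 66*(-7 - 8*√29) = -462 - 528*√29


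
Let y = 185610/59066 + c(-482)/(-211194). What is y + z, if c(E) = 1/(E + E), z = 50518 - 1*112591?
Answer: -373204544922180131/6012653475528 ≈ -62070.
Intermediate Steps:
z = -62073 (z = 50518 - 112591 = -62073)
c(E) = 1/(2*E)
y = 18894264269413/6012653475528 (y = 185610/59066 + ((½)/(-482))/(-211194) = 185610*(1/59066) + ((½)*(-1/482))*(-1/211194) = 92805/29533 - 1/964*(-1/211194) = 92805/29533 + 1/203591016 = 18894264269413/6012653475528 ≈ 3.1424)
y + z = 18894264269413/6012653475528 - 62073 = -373204544922180131/6012653475528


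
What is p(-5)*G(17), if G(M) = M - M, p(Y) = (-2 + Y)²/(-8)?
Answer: 0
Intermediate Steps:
p(Y) = -(-2 + Y)²/8 (p(Y) = (-2 + Y)²*(-⅛) = -(-2 + Y)²/8)
G(M) = 0
p(-5)*G(17) = -(-2 - 5)²/8*0 = -⅛*(-7)²*0 = -⅛*49*0 = -49/8*0 = 0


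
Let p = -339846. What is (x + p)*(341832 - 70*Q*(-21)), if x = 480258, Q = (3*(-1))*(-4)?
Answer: 50474182464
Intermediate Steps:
Q = 12 (Q = -3*(-4) = 12)
(x + p)*(341832 - 70*Q*(-21)) = (480258 - 339846)*(341832 - 70*12*(-21)) = 140412*(341832 - 840*(-21)) = 140412*(341832 + 17640) = 140412*359472 = 50474182464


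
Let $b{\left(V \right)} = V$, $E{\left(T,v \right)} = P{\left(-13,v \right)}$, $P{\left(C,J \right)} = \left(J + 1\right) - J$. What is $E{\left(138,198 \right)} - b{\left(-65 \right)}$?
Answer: $66$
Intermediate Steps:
$P{\left(C,J \right)} = 1$ ($P{\left(C,J \right)} = \left(1 + J\right) - J = 1$)
$E{\left(T,v \right)} = 1$
$E{\left(138,198 \right)} - b{\left(-65 \right)} = 1 - -65 = 1 + 65 = 66$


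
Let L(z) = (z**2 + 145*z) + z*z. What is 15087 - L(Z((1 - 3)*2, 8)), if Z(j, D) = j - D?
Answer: 16539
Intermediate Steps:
L(z) = 2*z**2 + 145*z (L(z) = (z**2 + 145*z) + z**2 = 2*z**2 + 145*z)
15087 - L(Z((1 - 3)*2, 8)) = 15087 - ((1 - 3)*2 - 1*8)*(145 + 2*((1 - 3)*2 - 1*8)) = 15087 - (-2*2 - 8)*(145 + 2*(-2*2 - 8)) = 15087 - (-4 - 8)*(145 + 2*(-4 - 8)) = 15087 - (-12)*(145 + 2*(-12)) = 15087 - (-12)*(145 - 24) = 15087 - (-12)*121 = 15087 - 1*(-1452) = 15087 + 1452 = 16539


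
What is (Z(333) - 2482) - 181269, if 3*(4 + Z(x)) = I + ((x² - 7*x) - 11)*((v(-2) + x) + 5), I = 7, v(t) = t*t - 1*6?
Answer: 35920534/3 ≈ 1.1974e+7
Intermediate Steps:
v(t) = -6 + t² (v(t) = t² - 6 = -6 + t²)
Z(x) = -5/3 + (3 + x)*(-11 + x² - 7*x)/3 (Z(x) = -4 + (7 + ((x² - 7*x) - 11)*(((-6 + (-2)²) + x) + 5))/3 = -4 + (7 + (-11 + x² - 7*x)*(((-6 + 4) + x) + 5))/3 = -4 + (7 + (-11 + x² - 7*x)*((-2 + x) + 5))/3 = -4 + (7 + (-11 + x² - 7*x)*(3 + x))/3 = -4 + (7 + (3 + x)*(-11 + x² - 7*x))/3 = -4 + (7/3 + (3 + x)*(-11 + x² - 7*x)/3) = -5/3 + (3 + x)*(-11 + x² - 7*x)/3)
(Z(333) - 2482) - 181269 = ((-38/3 - 32/3*333 - 4/3*333² + (⅓)*333³) - 2482) - 181269 = ((-38/3 - 3552 - 4/3*110889 + (⅓)*36926037) - 2482) - 181269 = ((-38/3 - 3552 - 147852 + 12308679) - 2482) - 181269 = (36471787/3 - 2482) - 181269 = 36464341/3 - 181269 = 35920534/3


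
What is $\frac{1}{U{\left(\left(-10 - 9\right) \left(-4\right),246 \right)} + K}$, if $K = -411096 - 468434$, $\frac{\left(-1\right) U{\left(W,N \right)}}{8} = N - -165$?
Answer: $- \frac{1}{882818} \approx -1.1327 \cdot 10^{-6}$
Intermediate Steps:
$U{\left(W,N \right)} = -1320 - 8 N$ ($U{\left(W,N \right)} = - 8 \left(N - -165\right) = - 8 \left(N + 165\right) = - 8 \left(165 + N\right) = -1320 - 8 N$)
$K = -879530$
$\frac{1}{U{\left(\left(-10 - 9\right) \left(-4\right),246 \right)} + K} = \frac{1}{\left(-1320 - 1968\right) - 879530} = \frac{1}{-3288 - 879530} = \frac{1}{-882818} = - \frac{1}{882818}$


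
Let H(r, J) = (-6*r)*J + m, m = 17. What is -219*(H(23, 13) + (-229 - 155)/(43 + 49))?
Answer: 8971773/23 ≈ 3.9008e+5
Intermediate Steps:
H(r, J) = 17 - 6*J*r (H(r, J) = (-6*r)*J + 17 = -6*J*r + 17 = 17 - 6*J*r)
-219*(H(23, 13) + (-229 - 155)/(43 + 49)) = -219*((17 - 6*13*23) + (-229 - 155)/(43 + 49)) = -219*((17 - 1794) - 384/92) = -219*(-1777 - 384*1/92) = -219*(-1777 - 96/23) = -219*(-40967/23) = 8971773/23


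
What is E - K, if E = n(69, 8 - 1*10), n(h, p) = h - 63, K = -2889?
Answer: 2895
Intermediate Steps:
n(h, p) = -63 + h
E = 6 (E = -63 + 69 = 6)
E - K = 6 - 1*(-2889) = 6 + 2889 = 2895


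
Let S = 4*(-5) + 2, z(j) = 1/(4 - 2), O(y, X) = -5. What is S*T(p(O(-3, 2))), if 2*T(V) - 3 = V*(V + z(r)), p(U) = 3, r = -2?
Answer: -243/2 ≈ -121.50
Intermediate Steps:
z(j) = ½ (z(j) = 1/2 = ½)
S = -18 (S = -20 + 2 = -18)
T(V) = 3/2 + V*(½ + V)/2 (T(V) = 3/2 + (V*(V + ½))/2 = 3/2 + (V*(½ + V))/2 = 3/2 + V*(½ + V)/2)
S*T(p(O(-3, 2))) = -18*(3/2 + (½)*3² + (¼)*3) = -18*(3/2 + (½)*9 + ¾) = -18*(3/2 + 9/2 + ¾) = -18*27/4 = -243/2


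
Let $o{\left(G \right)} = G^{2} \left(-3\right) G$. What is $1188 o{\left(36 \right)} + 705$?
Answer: $-166281279$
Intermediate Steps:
$o{\left(G \right)} = - 3 G^{3}$ ($o{\left(G \right)} = - 3 G^{2} G = - 3 G^{3}$)
$1188 o{\left(36 \right)} + 705 = 1188 \left(- 3 \cdot 36^{3}\right) + 705 = 1188 \left(\left(-3\right) 46656\right) + 705 = 1188 \left(-139968\right) + 705 = -166281984 + 705 = -166281279$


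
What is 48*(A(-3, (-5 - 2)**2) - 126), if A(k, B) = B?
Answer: -3696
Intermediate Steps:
48*(A(-3, (-5 - 2)**2) - 126) = 48*((-5 - 2)**2 - 126) = 48*((-7)**2 - 126) = 48*(49 - 126) = 48*(-77) = -3696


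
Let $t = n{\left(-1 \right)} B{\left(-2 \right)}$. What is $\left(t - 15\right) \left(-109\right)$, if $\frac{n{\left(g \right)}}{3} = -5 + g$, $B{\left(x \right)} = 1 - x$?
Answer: $7521$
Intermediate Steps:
$n{\left(g \right)} = -15 + 3 g$ ($n{\left(g \right)} = 3 \left(-5 + g\right) = -15 + 3 g$)
$t = -54$ ($t = \left(-15 + 3 \left(-1\right)\right) \left(1 - -2\right) = \left(-15 - 3\right) \left(1 + 2\right) = \left(-18\right) 3 = -54$)
$\left(t - 15\right) \left(-109\right) = \left(-54 - 15\right) \left(-109\right) = \left(-69\right) \left(-109\right) = 7521$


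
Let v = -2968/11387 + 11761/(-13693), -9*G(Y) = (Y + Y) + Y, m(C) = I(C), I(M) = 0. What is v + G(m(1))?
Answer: -174563331/155922191 ≈ -1.1196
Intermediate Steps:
m(C) = 0
G(Y) = -Y/3 (G(Y) = -((Y + Y) + Y)/9 = -(2*Y + Y)/9 = -Y/3)
v = -174563331/155922191 (v = -2968*1/11387 + 11761*(-1/13693) = -2968/11387 - 11761/13693 = -174563331/155922191 ≈ -1.1196)
v + G(m(1)) = -174563331/155922191 - ⅓*0 = -174563331/155922191 + 0 = -174563331/155922191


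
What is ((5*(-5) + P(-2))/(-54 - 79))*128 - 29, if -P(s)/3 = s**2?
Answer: 879/133 ≈ 6.6090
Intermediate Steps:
P(s) = -3*s**2
((5*(-5) + P(-2))/(-54 - 79))*128 - 29 = ((5*(-5) - 3*(-2)**2)/(-54 - 79))*128 - 29 = ((-25 - 3*4)/(-133))*128 - 29 = ((-25 - 12)*(-1/133))*128 - 29 = -37*(-1/133)*128 - 29 = (37/133)*128 - 29 = 4736/133 - 29 = 879/133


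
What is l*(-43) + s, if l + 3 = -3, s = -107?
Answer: 151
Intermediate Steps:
l = -6 (l = -3 - 3 = -6)
l*(-43) + s = -6*(-43) - 107 = 258 - 107 = 151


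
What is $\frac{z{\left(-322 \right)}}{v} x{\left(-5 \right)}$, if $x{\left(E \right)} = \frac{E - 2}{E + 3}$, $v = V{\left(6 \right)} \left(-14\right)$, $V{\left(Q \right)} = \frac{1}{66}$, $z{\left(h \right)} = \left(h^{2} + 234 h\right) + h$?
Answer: $-462231$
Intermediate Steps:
$z{\left(h \right)} = h^{2} + 235 h$
$V{\left(Q \right)} = \frac{1}{66}$
$v = - \frac{7}{33}$ ($v = \frac{1}{66} \left(-14\right) = - \frac{7}{33} \approx -0.21212$)
$x{\left(E \right)} = \frac{-2 + E}{3 + E}$
$\frac{z{\left(-322 \right)}}{v} x{\left(-5 \right)} = \frac{\left(-322\right) \left(235 - 322\right)}{- \frac{7}{33}} \frac{-2 - 5}{3 - 5} = \left(-322\right) \left(-87\right) \left(- \frac{33}{7}\right) \frac{1}{-2} \left(-7\right) = 28014 \left(- \frac{33}{7}\right) \left(\left(- \frac{1}{2}\right) \left(-7\right)\right) = \left(-132066\right) \frac{7}{2} = -462231$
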